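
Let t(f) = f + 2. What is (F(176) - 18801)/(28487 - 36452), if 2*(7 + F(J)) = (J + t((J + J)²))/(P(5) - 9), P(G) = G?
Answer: 137273/31860 ≈ 4.3086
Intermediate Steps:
t(f) = 2 + f
F(J) = -29/4 - J²/2 - J/8 (F(J) = -7 + ((J + (2 + (J + J)²))/(5 - 9))/2 = -7 + ((J + (2 + (2*J)²))/(-4))/2 = -7 + ((J + (2 + 4*J²))*(-¼))/2 = -7 + ((2 + J + 4*J²)*(-¼))/2 = -7 + (-½ - J² - J/4)/2 = -7 + (-¼ - J²/2 - J/8) = -29/4 - J²/2 - J/8)
(F(176) - 18801)/(28487 - 36452) = ((-29/4 - ½*176² - ⅛*176) - 18801)/(28487 - 36452) = ((-29/4 - ½*30976 - 22) - 18801)/(-7965) = ((-29/4 - 15488 - 22) - 18801)*(-1/7965) = (-62069/4 - 18801)*(-1/7965) = -137273/4*(-1/7965) = 137273/31860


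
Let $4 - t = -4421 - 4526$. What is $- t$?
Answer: $-8951$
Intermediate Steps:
$t = 8951$ ($t = 4 - \left(-4421 - 4526\right) = 4 - -8947 = 4 + 8947 = 8951$)
$- t = \left(-1\right) 8951 = -8951$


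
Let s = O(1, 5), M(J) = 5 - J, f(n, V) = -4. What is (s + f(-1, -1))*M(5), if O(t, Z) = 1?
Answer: 0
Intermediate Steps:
s = 1
(s + f(-1, -1))*M(5) = (1 - 4)*(5 - 1*5) = -3*(5 - 5) = -3*0 = 0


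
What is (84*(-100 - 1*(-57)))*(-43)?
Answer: 155316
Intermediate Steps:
(84*(-100 - 1*(-57)))*(-43) = (84*(-100 + 57))*(-43) = (84*(-43))*(-43) = -3612*(-43) = 155316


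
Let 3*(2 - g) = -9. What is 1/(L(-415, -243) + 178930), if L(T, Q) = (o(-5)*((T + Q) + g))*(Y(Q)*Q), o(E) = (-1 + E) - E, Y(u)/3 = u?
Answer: 1/115855921 ≈ 8.6314e-9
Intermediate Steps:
g = 5 (g = 2 - 1/3*(-9) = 2 + 3 = 5)
Y(u) = 3*u
o(E) = -1
L(T, Q) = 3*Q**2*(-5 - Q - T) (L(T, Q) = (-((T + Q) + 5))*((3*Q)*Q) = (-((Q + T) + 5))*(3*Q**2) = (-(5 + Q + T))*(3*Q**2) = (-5 - Q - T)*(3*Q**2) = 3*Q**2*(-5 - Q - T))
1/(L(-415, -243) + 178930) = 1/(3*(-243)**2*(-5 - 1*(-243) - 1*(-415)) + 178930) = 1/(3*59049*(-5 + 243 + 415) + 178930) = 1/(3*59049*653 + 178930) = 1/(115676991 + 178930) = 1/115855921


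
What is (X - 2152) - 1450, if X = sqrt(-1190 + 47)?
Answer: -3602 + 3*I*sqrt(127) ≈ -3602.0 + 33.808*I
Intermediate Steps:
X = 3*I*sqrt(127) (X = sqrt(-1143) = 3*I*sqrt(127) ≈ 33.808*I)
(X - 2152) - 1450 = (3*I*sqrt(127) - 2152) - 1450 = (-2152 + 3*I*sqrt(127)) - 1450 = -3602 + 3*I*sqrt(127)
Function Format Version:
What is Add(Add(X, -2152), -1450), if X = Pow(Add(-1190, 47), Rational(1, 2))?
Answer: Add(-3602, Mul(3, I, Pow(127, Rational(1, 2)))) ≈ Add(-3602.0, Mul(33.808, I))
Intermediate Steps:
X = Mul(3, I, Pow(127, Rational(1, 2))) (X = Pow(-1143, Rational(1, 2)) = Mul(3, I, Pow(127, Rational(1, 2))) ≈ Mul(33.808, I))
Add(Add(X, -2152), -1450) = Add(Add(Mul(3, I, Pow(127, Rational(1, 2))), -2152), -1450) = Add(Add(-2152, Mul(3, I, Pow(127, Rational(1, 2)))), -1450) = Add(-3602, Mul(3, I, Pow(127, Rational(1, 2))))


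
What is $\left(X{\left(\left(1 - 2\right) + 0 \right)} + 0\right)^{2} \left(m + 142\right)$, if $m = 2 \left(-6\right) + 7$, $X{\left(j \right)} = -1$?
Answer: $137$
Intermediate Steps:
$m = -5$ ($m = -12 + 7 = -5$)
$\left(X{\left(\left(1 - 2\right) + 0 \right)} + 0\right)^{2} \left(m + 142\right) = \left(-1 + 0\right)^{2} \left(-5 + 142\right) = \left(-1\right)^{2} \cdot 137 = 1 \cdot 137 = 137$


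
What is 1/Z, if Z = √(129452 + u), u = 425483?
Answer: √554935/554935 ≈ 0.0013424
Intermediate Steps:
Z = √554935 (Z = √(129452 + 425483) = √554935 ≈ 744.94)
1/Z = 1/(√554935) = √554935/554935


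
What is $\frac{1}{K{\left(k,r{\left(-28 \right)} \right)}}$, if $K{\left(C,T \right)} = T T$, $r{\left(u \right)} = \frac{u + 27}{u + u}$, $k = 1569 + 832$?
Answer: $3136$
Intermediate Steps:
$k = 2401$
$r{\left(u \right)} = \frac{27 + u}{2 u}$
$K{\left(C,T \right)} = T^{2}$
$\frac{1}{K{\left(k,r{\left(-28 \right)} \right)}} = \frac{1}{\left(\frac{27 - 28}{2 \left(-28\right)}\right)^{2}} = \frac{1}{\left(\frac{1}{2} \left(- \frac{1}{28}\right) \left(-1\right)\right)^{2}} = \frac{1}{\left(\frac{1}{56}\right)^{2}} = \frac{1}{\frac{1}{3136}} = 3136$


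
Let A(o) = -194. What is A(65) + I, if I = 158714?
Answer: 158520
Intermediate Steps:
A(65) + I = -194 + 158714 = 158520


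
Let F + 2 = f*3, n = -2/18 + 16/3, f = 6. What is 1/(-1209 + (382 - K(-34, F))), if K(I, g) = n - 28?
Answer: -9/7238 ≈ -0.0012434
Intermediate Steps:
n = 47/9 (n = -2*1/18 + 16*(⅓) = -⅑ + 16/3 = 47/9 ≈ 5.2222)
F = 16 (F = -2 + 6*3 = -2 + 18 = 16)
K(I, g) = -205/9 (K(I, g) = 47/9 - 28 = -205/9)
1/(-1209 + (382 - K(-34, F))) = 1/(-1209 + (382 - 1*(-205/9))) = 1/(-1209 + (382 + 205/9)) = 1/(-1209 + 3643/9) = 1/(-7238/9) = -9/7238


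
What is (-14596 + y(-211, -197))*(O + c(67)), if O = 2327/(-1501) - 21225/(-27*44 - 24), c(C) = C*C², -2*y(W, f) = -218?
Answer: -2642335586571153/606404 ≈ -4.3574e+9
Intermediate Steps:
y(W, f) = 109 (y(W, f) = -½*(-218) = 109)
c(C) = C³
O = 9679467/606404 (O = 2327*(-1/1501) - 21225/(-1188 - 24) = -2327/1501 - 21225/(-1212) = -2327/1501 - 21225*(-1/1212) = -2327/1501 + 7075/404 = 9679467/606404 ≈ 15.962)
(-14596 + y(-211, -197))*(O + c(67)) = (-14596 + 109)*(9679467/606404 + 67³) = -14487*(9679467/606404 + 300763) = -14487*182393565719/606404 = -2642335586571153/606404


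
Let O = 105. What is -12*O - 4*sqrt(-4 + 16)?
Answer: -1260 - 8*sqrt(3) ≈ -1273.9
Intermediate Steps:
-12*O - 4*sqrt(-4 + 16) = -12*105 - 4*sqrt(-4 + 16) = -1260 - 8*sqrt(3)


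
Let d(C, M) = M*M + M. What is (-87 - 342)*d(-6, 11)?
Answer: -56628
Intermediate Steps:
d(C, M) = M + M² (d(C, M) = M² + M = M + M²)
(-87 - 342)*d(-6, 11) = (-87 - 342)*(11*(1 + 11)) = -4719*12 = -429*132 = -56628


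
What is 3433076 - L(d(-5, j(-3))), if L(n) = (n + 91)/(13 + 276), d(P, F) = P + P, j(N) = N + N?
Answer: 992158883/289 ≈ 3.4331e+6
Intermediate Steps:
j(N) = 2*N
d(P, F) = 2*P
L(n) = 91/289 + n/289 (L(n) = (91 + n)/289 = (91 + n)*(1/289) = 91/289 + n/289)
3433076 - L(d(-5, j(-3))) = 3433076 - (91/289 + (2*(-5))/289) = 3433076 - (91/289 + (1/289)*(-10)) = 3433076 - (91/289 - 10/289) = 3433076 - 1*81/289 = 3433076 - 81/289 = 992158883/289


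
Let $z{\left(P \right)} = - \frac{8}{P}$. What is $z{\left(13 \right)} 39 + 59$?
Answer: $35$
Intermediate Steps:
$z{\left(13 \right)} 39 + 59 = - \frac{8}{13} \cdot 39 + 59 = \left(-8\right) \frac{1}{13} \cdot 39 + 59 = \left(- \frac{8}{13}\right) 39 + 59 = -24 + 59 = 35$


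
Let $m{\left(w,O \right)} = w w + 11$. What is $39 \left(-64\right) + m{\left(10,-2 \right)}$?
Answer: $-2385$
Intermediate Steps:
$m{\left(w,O \right)} = 11 + w^{2}$ ($m{\left(w,O \right)} = w^{2} + 11 = 11 + w^{2}$)
$39 \left(-64\right) + m{\left(10,-2 \right)} = 39 \left(-64\right) + \left(11 + 10^{2}\right) = -2496 + \left(11 + 100\right) = -2496 + 111 = -2385$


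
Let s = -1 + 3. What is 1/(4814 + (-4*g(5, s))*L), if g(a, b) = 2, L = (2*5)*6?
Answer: 1/4334 ≈ 0.00023073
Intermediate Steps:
s = 2
L = 60 (L = 10*6 = 60)
1/(4814 + (-4*g(5, s))*L) = 1/(4814 - 4*2*60) = 1/(4814 - 8*60) = 1/(4814 - 480) = 1/4334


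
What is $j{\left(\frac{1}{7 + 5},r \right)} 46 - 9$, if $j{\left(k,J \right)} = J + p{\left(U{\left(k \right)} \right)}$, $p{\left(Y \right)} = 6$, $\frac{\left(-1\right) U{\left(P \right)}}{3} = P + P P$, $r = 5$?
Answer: $497$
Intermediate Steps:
$U{\left(P \right)} = - 3 P - 3 P^{2}$ ($U{\left(P \right)} = - 3 \left(P + P P\right) = - 3 \left(P + P^{2}\right) = - 3 P - 3 P^{2}$)
$j{\left(k,J \right)} = 6 + J$ ($j{\left(k,J \right)} = J + 6 = 6 + J$)
$j{\left(\frac{1}{7 + 5},r \right)} 46 - 9 = \left(6 + 5\right) 46 - 9 = 11 \cdot 46 - 9 = 506 - 9 = 497$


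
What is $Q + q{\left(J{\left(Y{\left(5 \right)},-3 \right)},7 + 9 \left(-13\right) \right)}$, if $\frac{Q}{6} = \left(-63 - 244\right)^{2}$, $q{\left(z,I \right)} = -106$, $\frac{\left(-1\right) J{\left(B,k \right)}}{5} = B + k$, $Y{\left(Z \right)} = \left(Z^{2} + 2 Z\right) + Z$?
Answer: $565388$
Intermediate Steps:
$Y{\left(Z \right)} = Z^{2} + 3 Z$
$J{\left(B,k \right)} = - 5 B - 5 k$ ($J{\left(B,k \right)} = - 5 \left(B + k\right) = - 5 B - 5 k$)
$Q = 565494$ ($Q = 6 \left(-63 - 244\right)^{2} = 6 \left(-307\right)^{2} = 6 \cdot 94249 = 565494$)
$Q + q{\left(J{\left(Y{\left(5 \right)},-3 \right)},7 + 9 \left(-13\right) \right)} = 565494 - 106 = 565388$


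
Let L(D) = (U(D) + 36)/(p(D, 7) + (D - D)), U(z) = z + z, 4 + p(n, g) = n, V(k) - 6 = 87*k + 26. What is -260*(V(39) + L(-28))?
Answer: -1781325/2 ≈ -8.9066e+5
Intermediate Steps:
V(k) = 32 + 87*k (V(k) = 6 + (87*k + 26) = 6 + (26 + 87*k) = 32 + 87*k)
p(n, g) = -4 + n
U(z) = 2*z
L(D) = (36 + 2*D)/(-4 + D) (L(D) = (2*D + 36)/((-4 + D) + (D - D)) = (36 + 2*D)/((-4 + D) + 0) = (36 + 2*D)/(-4 + D))
-260*(V(39) + L(-28)) = -260*((32 + 87*39) + 2*(18 - 28)/(-4 - 28)) = -260*((32 + 3393) + 2*(-10)/(-32)) = -260*(3425 + 2*(-1/32)*(-10)) = -260*(3425 + 5/8) = -260*27405/8 = -1781325/2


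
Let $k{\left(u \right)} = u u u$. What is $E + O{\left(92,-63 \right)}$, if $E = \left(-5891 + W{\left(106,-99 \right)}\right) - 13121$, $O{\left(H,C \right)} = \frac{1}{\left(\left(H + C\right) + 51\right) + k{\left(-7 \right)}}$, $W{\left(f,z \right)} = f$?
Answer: $- \frac{4972279}{263} \approx -18906.0$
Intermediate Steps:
$k{\left(u \right)} = u^{3}$ ($k{\left(u \right)} = u^{2} u = u^{3}$)
$O{\left(H,C \right)} = \frac{1}{-292 + C + H}$ ($O{\left(H,C \right)} = \frac{1}{\left(\left(H + C\right) + 51\right) + \left(-7\right)^{3}} = \frac{1}{\left(\left(C + H\right) + 51\right) - 343} = \frac{1}{\left(51 + C + H\right) - 343} = \frac{1}{-292 + C + H}$)
$E = -18906$ ($E = \left(-5891 + 106\right) - 13121 = -5785 - 13121 = -18906$)
$E + O{\left(92,-63 \right)} = -18906 + \frac{1}{-292 - 63 + 92} = -18906 + \frac{1}{-263} = -18906 - \frac{1}{263} = - \frac{4972279}{263}$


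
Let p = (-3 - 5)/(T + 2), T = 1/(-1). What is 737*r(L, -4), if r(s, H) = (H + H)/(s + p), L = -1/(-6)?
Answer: 35376/47 ≈ 752.68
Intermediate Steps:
T = -1
L = ⅙ (L = -1*(-⅙) = ⅙ ≈ 0.16667)
p = -8 (p = (-3 - 5)/(-1 + 2) = -8/1 = -8*1 = -8)
r(s, H) = 2*H/(-8 + s) (r(s, H) = (H + H)/(s - 8) = (2*H)/(-8 + s) = 2*H/(-8 + s))
737*r(L, -4) = 737*(2*(-4)/(-8 + ⅙)) = 737*(2*(-4)/(-47/6)) = 737*(2*(-4)*(-6/47)) = 737*(48/47) = 35376/47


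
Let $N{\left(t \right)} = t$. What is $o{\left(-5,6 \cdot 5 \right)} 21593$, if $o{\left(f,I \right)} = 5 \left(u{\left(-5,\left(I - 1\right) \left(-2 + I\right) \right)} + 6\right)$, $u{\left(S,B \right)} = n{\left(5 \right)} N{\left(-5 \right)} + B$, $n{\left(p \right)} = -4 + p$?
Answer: $87775545$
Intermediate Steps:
$u{\left(S,B \right)} = -5 + B$ ($u{\left(S,B \right)} = \left(-4 + 5\right) \left(-5\right) + B = 1 \left(-5\right) + B = -5 + B$)
$o{\left(f,I \right)} = 5 + 5 \left(-1 + I\right) \left(-2 + I\right)$ ($o{\left(f,I \right)} = 5 \left(\left(-5 + \left(I - 1\right) \left(-2 + I\right)\right) + 6\right) = 5 \left(\left(-5 + \left(-1 + I\right) \left(-2 + I\right)\right) + 6\right) = 5 \left(1 + \left(-1 + I\right) \left(-2 + I\right)\right) = 5 + 5 \left(-1 + I\right) \left(-2 + I\right)$)
$o{\left(-5,6 \cdot 5 \right)} 21593 = \left(15 - 15 \cdot 6 \cdot 5 + 5 \left(6 \cdot 5\right)^{2}\right) 21593 = \left(15 - 450 + 5 \cdot 30^{2}\right) 21593 = \left(15 - 450 + 5 \cdot 900\right) 21593 = \left(15 - 450 + 4500\right) 21593 = 4065 \cdot 21593 = 87775545$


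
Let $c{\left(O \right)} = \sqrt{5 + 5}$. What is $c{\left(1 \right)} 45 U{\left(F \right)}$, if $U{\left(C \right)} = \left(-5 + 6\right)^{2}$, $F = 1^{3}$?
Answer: $45 \sqrt{10} \approx 142.3$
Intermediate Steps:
$F = 1$
$c{\left(O \right)} = \sqrt{10}$
$U{\left(C \right)} = 1$ ($U{\left(C \right)} = 1^{2} = 1$)
$c{\left(1 \right)} 45 U{\left(F \right)} = \sqrt{10} \cdot 45 \cdot 1 = 45 \sqrt{10} \cdot 1 = 45 \sqrt{10}$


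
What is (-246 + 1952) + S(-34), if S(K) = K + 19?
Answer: 1691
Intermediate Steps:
S(K) = 19 + K
(-246 + 1952) + S(-34) = (-246 + 1952) + (19 - 34) = 1706 - 15 = 1691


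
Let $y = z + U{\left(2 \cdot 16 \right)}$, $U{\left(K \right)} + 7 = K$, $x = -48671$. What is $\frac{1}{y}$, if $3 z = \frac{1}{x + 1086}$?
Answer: $\frac{142755}{3568874} \approx 0.04$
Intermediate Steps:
$U{\left(K \right)} = -7 + K$
$z = - \frac{1}{142755}$ ($z = \frac{1}{3 \left(-48671 + 1086\right)} = \frac{1}{3 \left(-47585\right)} = \frac{1}{3} \left(- \frac{1}{47585}\right) = - \frac{1}{142755} \approx -7.005 \cdot 10^{-6}$)
$y = \frac{3568874}{142755}$ ($y = - \frac{1}{142755} + \left(-7 + 2 \cdot 16\right) = - \frac{1}{142755} + \left(-7 + 32\right) = - \frac{1}{142755} + 25 = \frac{3568874}{142755} \approx 25.0$)
$\frac{1}{y} = \frac{1}{\frac{3568874}{142755}} = \frac{142755}{3568874}$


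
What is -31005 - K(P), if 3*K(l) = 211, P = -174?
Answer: -93226/3 ≈ -31075.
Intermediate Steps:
K(l) = 211/3 (K(l) = (⅓)*211 = 211/3)
-31005 - K(P) = -31005 - 1*211/3 = -31005 - 211/3 = -93226/3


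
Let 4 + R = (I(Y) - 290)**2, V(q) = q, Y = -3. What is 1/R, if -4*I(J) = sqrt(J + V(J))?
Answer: 358808/30174721255 - 1856*I*sqrt(6)/90524163765 ≈ 1.1891e-5 - 5.0221e-8*I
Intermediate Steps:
I(J) = -sqrt(2)*sqrt(J)/4 (I(J) = -sqrt(J + J)/4 = -sqrt(2)*sqrt(J)/4)
R = -4 + (-290 - I*sqrt(6)/4)**2 (R = -4 + (-sqrt(2)*sqrt(-3)/4 - 290)**2 = -4 + (-sqrt(2)*I*sqrt(3)/4 - 290)**2 = -4 + (-I*sqrt(6)/4 - 290)**2 = -4 + (-290 - I*sqrt(6)/4)**2 ≈ 84096.0 + 355.18*I)
1/R = 1/(672765/8 + 145*I*sqrt(6))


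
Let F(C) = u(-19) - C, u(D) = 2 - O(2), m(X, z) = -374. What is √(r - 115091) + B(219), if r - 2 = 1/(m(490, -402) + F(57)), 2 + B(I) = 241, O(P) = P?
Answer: 239 + 4*I*√1336190510/431 ≈ 239.0 + 339.25*I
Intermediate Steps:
B(I) = 239 (B(I) = -2 + 241 = 239)
u(D) = 0 (u(D) = 2 - 1*2 = 2 - 2 = 0)
F(C) = -C (F(C) = 0 - C = -C)
r = 861/431 (r = 2 + 1/(-374 - 1*57) = 2 + 1/(-374 - 57) = 2 + 1/(-431) = 2 - 1/431 = 861/431 ≈ 1.9977)
√(r - 115091) + B(219) = √(861/431 - 115091) + 239 = √(-49603360/431) + 239 = 4*I*√1336190510/431 + 239 = 239 + 4*I*√1336190510/431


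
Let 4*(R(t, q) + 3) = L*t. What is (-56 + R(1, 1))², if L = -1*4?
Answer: 3600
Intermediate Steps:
L = -4
R(t, q) = -3 - t (R(t, q) = -3 + (-4*t)/4 = -3 - t)
(-56 + R(1, 1))² = (-56 + (-3 - 1*1))² = (-56 + (-3 - 1))² = (-56 - 4)² = (-60)² = 3600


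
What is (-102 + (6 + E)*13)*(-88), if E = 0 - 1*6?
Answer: 8976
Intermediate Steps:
E = -6 (E = 0 - 6 = -6)
(-102 + (6 + E)*13)*(-88) = (-102 + (6 - 6)*13)*(-88) = (-102 + 0*13)*(-88) = (-102 + 0)*(-88) = -102*(-88) = 8976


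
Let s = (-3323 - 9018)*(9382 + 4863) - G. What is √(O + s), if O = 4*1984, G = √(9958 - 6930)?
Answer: √(-175789609 - 2*√757) ≈ 13259.0*I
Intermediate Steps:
G = 2*√757 (G = √3028 = 2*√757 ≈ 55.027)
O = 7936
s = -175797545 - 2*√757 (s = (-3323 - 9018)*(9382 + 4863) - 2*√757 = -12341*14245 - 2*√757 = -175797545 - 2*√757 ≈ -1.7580e+8)
√(O + s) = √(7936 + (-175797545 - 2*√757)) = √(-175789609 - 2*√757)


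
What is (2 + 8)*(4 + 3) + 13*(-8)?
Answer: -34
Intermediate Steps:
(2 + 8)*(4 + 3) + 13*(-8) = 10*7 - 104 = 70 - 104 = -34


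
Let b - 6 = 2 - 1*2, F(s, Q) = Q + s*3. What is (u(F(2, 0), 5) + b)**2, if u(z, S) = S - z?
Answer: 25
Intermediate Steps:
F(s, Q) = Q + 3*s
b = 6 (b = 6 + (2 - 1*2) = 6 + (2 - 2) = 6 + 0 = 6)
(u(F(2, 0), 5) + b)**2 = ((5 - (0 + 3*2)) + 6)**2 = ((5 - (0 + 6)) + 6)**2 = ((5 - 1*6) + 6)**2 = ((5 - 6) + 6)**2 = (-1 + 6)**2 = 5**2 = 25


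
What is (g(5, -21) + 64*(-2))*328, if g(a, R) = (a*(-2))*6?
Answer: -61664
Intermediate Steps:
g(a, R) = -12*a (g(a, R) = -2*a*6 = -12*a)
(g(5, -21) + 64*(-2))*328 = (-12*5 + 64*(-2))*328 = (-60 - 128)*328 = -188*328 = -61664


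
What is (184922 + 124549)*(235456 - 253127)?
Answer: -5468662041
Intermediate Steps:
(184922 + 124549)*(235456 - 253127) = 309471*(-17671) = -5468662041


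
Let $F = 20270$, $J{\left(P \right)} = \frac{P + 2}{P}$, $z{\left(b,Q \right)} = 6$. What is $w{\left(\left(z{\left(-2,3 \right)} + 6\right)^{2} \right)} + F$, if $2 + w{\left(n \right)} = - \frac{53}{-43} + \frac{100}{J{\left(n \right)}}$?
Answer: $\frac{63934721}{3139} \approx 20368.0$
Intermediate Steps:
$J{\left(P \right)} = \frac{2 + P}{P}$
$w{\left(n \right)} = - \frac{33}{43} + \frac{100 n}{2 + n}$ ($w{\left(n \right)} = -2 - \left(- \frac{53}{43} - 100 \frac{n}{2 + n}\right) = -2 + \left(\left(-53\right) \left(- \frac{1}{43}\right) + 100 \frac{n}{2 + n}\right) = -2 + \left(\frac{53}{43} + \frac{100 n}{2 + n}\right) = - \frac{33}{43} + \frac{100 n}{2 + n}$)
$w{\left(\left(z{\left(-2,3 \right)} + 6\right)^{2} \right)} + F = \frac{-66 + 4267 \left(6 + 6\right)^{2}}{43 \left(2 + \left(6 + 6\right)^{2}\right)} + 20270 = \frac{-66 + 4267 \cdot 12^{2}}{43 \left(2 + 12^{2}\right)} + 20270 = \frac{-66 + 4267 \cdot 144}{43 \left(2 + 144\right)} + 20270 = \frac{-66 + 614448}{43 \cdot 146} + 20270 = \frac{1}{43} \cdot \frac{1}{146} \cdot 614382 + 20270 = \frac{307191}{3139} + 20270 = \frac{63934721}{3139}$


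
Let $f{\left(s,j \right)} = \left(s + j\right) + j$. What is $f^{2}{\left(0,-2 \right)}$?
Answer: $16$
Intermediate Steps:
$f{\left(s,j \right)} = s + 2 j$ ($f{\left(s,j \right)} = \left(j + s\right) + j = s + 2 j$)
$f^{2}{\left(0,-2 \right)} = \left(0 + 2 \left(-2\right)\right)^{2} = \left(0 - 4\right)^{2} = \left(-4\right)^{2} = 16$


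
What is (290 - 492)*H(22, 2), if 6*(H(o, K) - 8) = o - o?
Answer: -1616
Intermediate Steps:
H(o, K) = 8 (H(o, K) = 8 + (o - o)/6 = 8 + (⅙)*0 = 8 + 0 = 8)
(290 - 492)*H(22, 2) = (290 - 492)*8 = -202*8 = -1616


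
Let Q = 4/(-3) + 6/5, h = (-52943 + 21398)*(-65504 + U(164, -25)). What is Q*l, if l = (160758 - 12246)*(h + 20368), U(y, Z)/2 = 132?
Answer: -203760064761344/5 ≈ -4.0752e+13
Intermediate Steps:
U(y, Z) = 264 (U(y, Z) = 2*132 = 264)
h = 2057995800 (h = (-52943 + 21398)*(-65504 + 264) = -31545*(-65240) = 2057995800)
Q = -2/15 (Q = 4*(-⅓) + 6*(⅕) = -4/3 + 6/5 = -2/15 ≈ -0.13333)
l = 305640097142016 (l = (160758 - 12246)*(2057995800 + 20368) = 148512*2058016168 = 305640097142016)
Q*l = -2/15*305640097142016 = -203760064761344/5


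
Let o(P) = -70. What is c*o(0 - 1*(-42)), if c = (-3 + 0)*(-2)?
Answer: -420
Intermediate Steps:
c = 6 (c = -3*(-2) = 6)
c*o(0 - 1*(-42)) = 6*(-70) = -420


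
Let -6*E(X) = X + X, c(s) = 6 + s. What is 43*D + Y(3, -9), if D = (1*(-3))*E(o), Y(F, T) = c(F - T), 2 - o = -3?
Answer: 233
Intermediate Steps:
o = 5 (o = 2 - 1*(-3) = 2 + 3 = 5)
E(X) = -X/3 (E(X) = -(X + X)/6 = -X/3)
Y(F, T) = 6 + F - T (Y(F, T) = 6 + (F - T) = 6 + F - T)
D = 5 (D = (1*(-3))*(-⅓*5) = -3*(-5/3) = 5)
43*D + Y(3, -9) = 43*5 + (6 + 3 - 1*(-9)) = 215 + (6 + 3 + 9) = 215 + 18 = 233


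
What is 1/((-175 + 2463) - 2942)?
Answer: -1/654 ≈ -0.0015291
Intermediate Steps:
1/((-175 + 2463) - 2942) = 1/(2288 - 2942) = 1/(-654) = -1/654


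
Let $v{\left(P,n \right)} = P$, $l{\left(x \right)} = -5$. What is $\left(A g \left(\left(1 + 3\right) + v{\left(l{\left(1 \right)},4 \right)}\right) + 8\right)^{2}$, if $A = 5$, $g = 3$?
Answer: $49$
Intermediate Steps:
$\left(A g \left(\left(1 + 3\right) + v{\left(l{\left(1 \right)},4 \right)}\right) + 8\right)^{2} = \left(5 \cdot 3 \left(\left(1 + 3\right) - 5\right) + 8\right)^{2} = \left(15 \left(4 - 5\right) + 8\right)^{2} = \left(15 \left(-1\right) + 8\right)^{2} = \left(-15 + 8\right)^{2} = \left(-7\right)^{2} = 49$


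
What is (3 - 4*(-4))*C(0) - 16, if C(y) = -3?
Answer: -73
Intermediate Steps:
(3 - 4*(-4))*C(0) - 16 = (3 - 4*(-4))*(-3) - 16 = (3 + 16)*(-3) - 16 = 19*(-3) - 16 = -57 - 16 = -73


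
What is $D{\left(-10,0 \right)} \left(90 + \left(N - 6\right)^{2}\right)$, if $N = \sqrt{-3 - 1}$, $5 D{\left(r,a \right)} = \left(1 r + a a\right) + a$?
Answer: $-244 + 48 i \approx -244.0 + 48.0 i$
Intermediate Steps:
$D{\left(r,a \right)} = \frac{a}{5} + \frac{r}{5} + \frac{a^{2}}{5}$ ($D{\left(r,a \right)} = \frac{\left(1 r + a a\right) + a}{5} = \frac{\left(r + a^{2}\right) + a}{5} = \frac{a + r + a^{2}}{5} = \frac{a}{5} + \frac{r}{5} + \frac{a^{2}}{5}$)
$N = 2 i$ ($N = \sqrt{-4} = 2 i \approx 2.0 i$)
$D{\left(-10,0 \right)} \left(90 + \left(N - 6\right)^{2}\right) = \left(\frac{1}{5} \cdot 0 + \frac{1}{5} \left(-10\right) + \frac{0^{2}}{5}\right) \left(90 + \left(2 i - 6\right)^{2}\right) = \left(0 - 2 + \frac{1}{5} \cdot 0\right) \left(90 + \left(-6 + 2 i\right)^{2}\right) = \left(0 - 2 + 0\right) \left(90 + \left(-6 + 2 i\right)^{2}\right) = - 2 \left(90 + \left(-6 + 2 i\right)^{2}\right) = -180 - 2 \left(-6 + 2 i\right)^{2}$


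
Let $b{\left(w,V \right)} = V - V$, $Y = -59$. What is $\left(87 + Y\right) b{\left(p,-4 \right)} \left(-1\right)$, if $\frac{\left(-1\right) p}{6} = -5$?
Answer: $0$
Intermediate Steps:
$p = 30$ ($p = \left(-6\right) \left(-5\right) = 30$)
$b{\left(w,V \right)} = 0$
$\left(87 + Y\right) b{\left(p,-4 \right)} \left(-1\right) = \left(87 - 59\right) 0 \left(-1\right) = 28 \cdot 0 = 0$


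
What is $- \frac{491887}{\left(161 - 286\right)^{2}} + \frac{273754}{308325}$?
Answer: $- \frac{5895346121}{192703125} \approx -30.593$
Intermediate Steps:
$- \frac{491887}{\left(161 - 286\right)^{2}} + \frac{273754}{308325} = - \frac{491887}{\left(-125\right)^{2}} + 273754 \cdot \frac{1}{308325} = - \frac{491887}{15625} + \frac{273754}{308325} = - \frac{5895346121}{192703125}$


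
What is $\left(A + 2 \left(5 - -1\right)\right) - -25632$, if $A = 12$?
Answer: $25656$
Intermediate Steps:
$\left(A + 2 \left(5 - -1\right)\right) - -25632 = \left(12 + 2 \left(5 - -1\right)\right) - -25632 = \left(12 + 2 \left(5 + 1\right)\right) + 25632 = \left(12 + 2 \cdot 6\right) + 25632 = \left(12 + 12\right) + 25632 = 24 + 25632 = 25656$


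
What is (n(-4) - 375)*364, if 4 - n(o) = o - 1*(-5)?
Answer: -135408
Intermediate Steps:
n(o) = -1 - o (n(o) = 4 - (o - 1*(-5)) = 4 - (o + 5) = 4 - (5 + o) = 4 + (-5 - o) = -1 - o)
(n(-4) - 375)*364 = ((-1 - 1*(-4)) - 375)*364 = ((-1 + 4) - 375)*364 = (3 - 375)*364 = -372*364 = -135408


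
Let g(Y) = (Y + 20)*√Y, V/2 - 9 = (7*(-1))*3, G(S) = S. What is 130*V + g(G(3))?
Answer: -3120 + 23*√3 ≈ -3080.2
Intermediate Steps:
V = -24 (V = 18 + 2*((7*(-1))*3) = 18 + 2*(-7*3) = 18 + 2*(-21) = 18 - 42 = -24)
g(Y) = √Y*(20 + Y) (g(Y) = (20 + Y)*√Y = √Y*(20 + Y))
130*V + g(G(3)) = 130*(-24) + √3*(20 + 3) = -3120 + √3*23 = -3120 + 23*√3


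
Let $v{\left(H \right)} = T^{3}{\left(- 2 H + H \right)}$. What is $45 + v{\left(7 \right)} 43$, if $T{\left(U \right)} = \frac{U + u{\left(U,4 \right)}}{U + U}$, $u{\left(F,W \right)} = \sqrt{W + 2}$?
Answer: $\frac{20521}{392} - \frac{6579 \sqrt{6}}{2744} \approx 46.477$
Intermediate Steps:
$u{\left(F,W \right)} = \sqrt{2 + W}$
$T{\left(U \right)} = \frac{U + \sqrt{6}}{2 U}$ ($T{\left(U \right)} = \frac{U + \sqrt{2 + 4}}{U + U} = \frac{U + \sqrt{6}}{2 U}$)
$v{\left(H \right)} = - \frac{\left(\sqrt{6} - H\right)^{3}}{8 H^{3}}$ ($v{\left(H \right)} = \left(\frac{\left(- 2 H + H\right) + \sqrt{6}}{2 \left(- 2 H + H\right)}\right)^{3} = \left(\frac{- H + \sqrt{6}}{2 \left(- H\right)}\right)^{3} = \left(\frac{- \frac{1}{H} \left(\sqrt{6} - H\right)}{2}\right)^{3} = \left(- \frac{\sqrt{6} - H}{2 H}\right)^{3} = - \frac{\left(\sqrt{6} - H\right)^{3}}{8 H^{3}}$)
$45 + v{\left(7 \right)} 43 = 45 + \frac{\left(7 - \sqrt{6}\right)^{3}}{8 \cdot 343} \cdot 43 = 45 + \frac{1}{8} \cdot \frac{1}{343} \left(7 - \sqrt{6}\right)^{3} \cdot 43 = 45 + \frac{\left(7 - \sqrt{6}\right)^{3}}{2744} \cdot 43 = 45 + \frac{43 \left(7 - \sqrt{6}\right)^{3}}{2744}$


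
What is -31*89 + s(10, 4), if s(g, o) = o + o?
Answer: -2751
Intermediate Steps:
s(g, o) = 2*o
-31*89 + s(10, 4) = -31*89 + 2*4 = -2759 + 8 = -2751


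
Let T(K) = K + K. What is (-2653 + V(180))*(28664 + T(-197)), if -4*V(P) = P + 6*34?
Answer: -77714230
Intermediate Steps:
T(K) = 2*K
V(P) = -51 - P/4 (V(P) = -(P + 6*34)/4 = -(P + 204)/4 = -(204 + P)/4 = -51 - P/4)
(-2653 + V(180))*(28664 + T(-197)) = (-2653 + (-51 - 1/4*180))*(28664 + 2*(-197)) = (-2653 + (-51 - 45))*(28664 - 394) = (-2653 - 96)*28270 = -2749*28270 = -77714230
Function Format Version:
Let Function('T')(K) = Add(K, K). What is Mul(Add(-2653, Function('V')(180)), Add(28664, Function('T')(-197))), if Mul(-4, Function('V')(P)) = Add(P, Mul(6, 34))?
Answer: -77714230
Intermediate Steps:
Function('T')(K) = Mul(2, K)
Function('V')(P) = Add(-51, Mul(Rational(-1, 4), P)) (Function('V')(P) = Mul(Rational(-1, 4), Add(P, Mul(6, 34))) = Mul(Rational(-1, 4), Add(P, 204)) = Mul(Rational(-1, 4), Add(204, P)) = Add(-51, Mul(Rational(-1, 4), P)))
Mul(Add(-2653, Function('V')(180)), Add(28664, Function('T')(-197))) = Mul(Add(-2653, Add(-51, Mul(Rational(-1, 4), 180))), Add(28664, Mul(2, -197))) = Mul(Add(-2653, Add(-51, -45)), Add(28664, -394)) = Mul(Add(-2653, -96), 28270) = Mul(-2749, 28270) = -77714230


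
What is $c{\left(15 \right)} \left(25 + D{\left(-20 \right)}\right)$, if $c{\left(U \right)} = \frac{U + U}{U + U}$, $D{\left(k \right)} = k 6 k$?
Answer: $2425$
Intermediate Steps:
$D{\left(k \right)} = 6 k^{2}$ ($D{\left(k \right)} = 6 k k = 6 k^{2}$)
$c{\left(U \right)} = 1$ ($c{\left(U \right)} = \frac{2 U}{2 U} = 2 U \frac{1}{2 U} = 1$)
$c{\left(15 \right)} \left(25 + D{\left(-20 \right)}\right) = 1 \left(25 + 6 \left(-20\right)^{2}\right) = 1 \left(25 + 6 \cdot 400\right) = 1 \left(25 + 2400\right) = 1 \cdot 2425 = 2425$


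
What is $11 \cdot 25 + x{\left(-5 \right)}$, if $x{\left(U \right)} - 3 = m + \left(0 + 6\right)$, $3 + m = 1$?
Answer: $282$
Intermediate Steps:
$m = -2$ ($m = -3 + 1 = -2$)
$x{\left(U \right)} = 7$ ($x{\left(U \right)} = 3 + \left(-2 + \left(0 + 6\right)\right) = 3 + \left(-2 + 6\right) = 3 + 4 = 7$)
$11 \cdot 25 + x{\left(-5 \right)} = 11 \cdot 25 + 7 = 275 + 7 = 282$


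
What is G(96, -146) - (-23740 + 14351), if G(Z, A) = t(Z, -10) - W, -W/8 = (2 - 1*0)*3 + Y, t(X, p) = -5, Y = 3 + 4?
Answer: 9488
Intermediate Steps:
Y = 7
W = -104 (W = -8*((2 - 1*0)*3 + 7) = -8*((2 + 0)*3 + 7) = -8*(2*3 + 7) = -8*(6 + 7) = -8*13 = -104)
G(Z, A) = 99 (G(Z, A) = -5 - 1*(-104) = -5 + 104 = 99)
G(96, -146) - (-23740 + 14351) = 99 - (-23740 + 14351) = 99 - 1*(-9389) = 99 + 9389 = 9488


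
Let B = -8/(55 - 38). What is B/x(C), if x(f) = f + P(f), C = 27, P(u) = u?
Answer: -4/459 ≈ -0.0087146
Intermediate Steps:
x(f) = 2*f (x(f) = f + f = 2*f)
B = -8/17 ≈ -0.47059
B/x(C) = -8/(17*(2*27)) = -8/17/54 = -8/17*1/54 = -4/459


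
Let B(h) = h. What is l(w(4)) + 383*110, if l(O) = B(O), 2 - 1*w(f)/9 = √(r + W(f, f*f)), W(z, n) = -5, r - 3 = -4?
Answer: 42148 - 9*I*√6 ≈ 42148.0 - 22.045*I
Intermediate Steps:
r = -1 (r = 3 - 4 = -1)
w(f) = 18 - 9*I*√6 (w(f) = 18 - 9*√(-1 - 5) = 18 - 9*I*√6)
l(O) = O
l(w(4)) + 383*110 = (18 - 9*I*√6) + 383*110 = (18 - 9*I*√6) + 42130 = 42148 - 9*I*√6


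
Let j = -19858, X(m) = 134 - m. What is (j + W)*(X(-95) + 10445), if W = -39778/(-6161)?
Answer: -1305487412640/6161 ≈ -2.1190e+8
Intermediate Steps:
W = 39778/6161 (W = -39778*(-1/6161) = 39778/6161 ≈ 6.4564)
(j + W)*(X(-95) + 10445) = (-19858 + 39778/6161)*((134 - 1*(-95)) + 10445) = -122305360*((134 + 95) + 10445)/6161 = -122305360*(229 + 10445)/6161 = -122305360/6161*10674 = -1305487412640/6161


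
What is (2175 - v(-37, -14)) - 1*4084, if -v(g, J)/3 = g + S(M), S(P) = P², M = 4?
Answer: -1972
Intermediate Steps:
v(g, J) = -48 - 3*g (v(g, J) = -3*(g + 4²) = -3*(g + 16) = -3*(16 + g) = -48 - 3*g)
(2175 - v(-37, -14)) - 1*4084 = (2175 - (-48 - 3*(-37))) - 1*4084 = (2175 - (-48 + 111)) - 4084 = (2175 - 1*63) - 4084 = (2175 - 63) - 4084 = 2112 - 4084 = -1972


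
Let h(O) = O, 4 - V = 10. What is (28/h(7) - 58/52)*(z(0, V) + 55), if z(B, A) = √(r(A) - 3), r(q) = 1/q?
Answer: 4125/26 + 25*I*√114/52 ≈ 158.65 + 5.1332*I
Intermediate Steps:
V = -6 (V = 4 - 1*10 = 4 - 10 = -6)
z(B, A) = √(-3 + 1/A) (z(B, A) = √(1/A - 3) = √(-3 + 1/A))
(28/h(7) - 58/52)*(z(0, V) + 55) = (28/7 - 58/52)*(√(-3 + 1/(-6)) + 55) = (28*(⅐) - 58*1/52)*(√(-3 - ⅙) + 55) = (4 - 29/26)*(√(-19/6) + 55) = 75*(I*√114/6 + 55)/26 = 75*(55 + I*√114/6)/26 = 4125/26 + 25*I*√114/52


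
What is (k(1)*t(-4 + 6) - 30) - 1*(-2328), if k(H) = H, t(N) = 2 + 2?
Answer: 2302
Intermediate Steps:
t(N) = 4
(k(1)*t(-4 + 6) - 30) - 1*(-2328) = (1*4 - 30) - 1*(-2328) = (4 - 30) + 2328 = -26 + 2328 = 2302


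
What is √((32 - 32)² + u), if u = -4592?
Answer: 4*I*√287 ≈ 67.764*I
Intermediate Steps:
√((32 - 32)² + u) = √((32 - 32)² - 4592) = √(0² - 4592) = √(0 - 4592) = √(-4592) = 4*I*√287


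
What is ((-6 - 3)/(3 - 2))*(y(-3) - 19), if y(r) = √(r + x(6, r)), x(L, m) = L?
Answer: 171 - 9*√3 ≈ 155.41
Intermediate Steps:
y(r) = √(6 + r) (y(r) = √(r + 6) = √(6 + r))
((-6 - 3)/(3 - 2))*(y(-3) - 19) = ((-6 - 3)/(3 - 2))*(√(6 - 3) - 19) = (-9/1)*(√3 - 19) = (1*(-9))*(-19 + √3) = -9*(-19 + √3) = 171 - 9*√3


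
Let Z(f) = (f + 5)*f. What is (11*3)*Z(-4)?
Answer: -132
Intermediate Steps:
Z(f) = f*(5 + f) (Z(f) = (5 + f)*f = f*(5 + f))
(11*3)*Z(-4) = (11*3)*(-4*(5 - 4)) = 33*(-4*1) = 33*(-4) = -132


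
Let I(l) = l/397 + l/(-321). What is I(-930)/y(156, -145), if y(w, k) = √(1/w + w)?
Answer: 47120*√949143/1033811423 ≈ 0.044405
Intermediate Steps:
I(l) = -76*l/127437 (I(l) = l*(1/397) + l*(-1/321) = l/397 - l/321 = -76*l/127437)
y(w, k) = √(w + 1/w)
I(-930)/y(156, -145) = (-76/127437*(-930))/(√(156 + 1/156)) = 23560/(42479*(√(156 + 1/156))) = 23560/(42479*(√(24337/156))) = 23560/(42479*((√949143/78))) = 23560*(2*√949143/24337)/42479 = 47120*√949143/1033811423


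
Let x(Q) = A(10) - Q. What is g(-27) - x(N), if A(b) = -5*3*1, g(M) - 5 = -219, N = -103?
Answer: -302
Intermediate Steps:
g(M) = -214 (g(M) = 5 - 219 = -214)
A(b) = -15 (A(b) = -15*1 = -15)
x(Q) = -15 - Q
g(-27) - x(N) = -214 - (-15 - 1*(-103)) = -214 - (-15 + 103) = -214 - 1*88 = -214 - 88 = -302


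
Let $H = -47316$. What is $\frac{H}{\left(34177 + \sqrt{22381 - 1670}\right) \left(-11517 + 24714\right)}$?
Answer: $- \frac{269519822}{2569118536291} + \frac{7886 \sqrt{20711}}{2569118536291} \approx -0.00010447$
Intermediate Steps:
$\frac{H}{\left(34177 + \sqrt{22381 - 1670}\right) \left(-11517 + 24714\right)} = - \frac{47316}{\left(34177 + \sqrt{22381 - 1670}\right) \left(-11517 + 24714\right)} = - \frac{47316}{\left(34177 + \sqrt{20711}\right) 13197} = - \frac{47316}{451033869 + 13197 \sqrt{20711}}$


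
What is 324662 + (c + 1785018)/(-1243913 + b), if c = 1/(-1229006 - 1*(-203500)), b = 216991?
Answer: 26300345020531929/81008820964 ≈ 3.2466e+5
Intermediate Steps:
c = -1/1025506 (c = 1/(-1229006 + 203500) = 1/(-1025506) = -1/1025506 ≈ -9.7513e-7)
324662 + (c + 1785018)/(-1243913 + b) = 324662 + (-1/1025506 + 1785018)/(-1243913 + 216991) = 324662 + (1830546669107/1025506)/(-1026922) = 324662 + (1830546669107/1025506)*(-1/1026922) = 324662 - 140811282239/81008820964 = 26300345020531929/81008820964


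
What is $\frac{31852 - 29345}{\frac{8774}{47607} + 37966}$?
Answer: $\frac{119350749}{1807456136} \approx 0.066032$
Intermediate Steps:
$\frac{31852 - 29345}{\frac{8774}{47607} + 37966} = \frac{2507}{8774 \cdot \frac{1}{47607} + 37966} = \frac{2507}{\frac{8774}{47607} + 37966} = \frac{2507}{\frac{1807456136}{47607}} = 2507 \cdot \frac{47607}{1807456136} = \frac{119350749}{1807456136}$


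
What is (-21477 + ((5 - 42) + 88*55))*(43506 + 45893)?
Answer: -1490638926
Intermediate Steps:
(-21477 + ((5 - 42) + 88*55))*(43506 + 45893) = (-21477 + (-37 + 4840))*89399 = (-21477 + 4803)*89399 = -16674*89399 = -1490638926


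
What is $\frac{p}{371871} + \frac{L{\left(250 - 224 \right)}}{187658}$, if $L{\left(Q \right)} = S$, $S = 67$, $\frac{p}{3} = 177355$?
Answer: $\frac{33290389709}{23261522706} \approx 1.4311$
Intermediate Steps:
$p = 532065$ ($p = 3 \cdot 177355 = 532065$)
$L{\left(Q \right)} = 67$
$\frac{p}{371871} + \frac{L{\left(250 - 224 \right)}}{187658} = \frac{532065}{371871} + \frac{67}{187658} = 532065 \cdot \frac{1}{371871} + 67 \cdot \frac{1}{187658} = \frac{177355}{123957} + \frac{67}{187658} = \frac{33290389709}{23261522706}$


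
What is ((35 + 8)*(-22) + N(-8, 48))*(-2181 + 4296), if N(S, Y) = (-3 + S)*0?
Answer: -2000790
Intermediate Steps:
N(S, Y) = 0
((35 + 8)*(-22) + N(-8, 48))*(-2181 + 4296) = ((35 + 8)*(-22) + 0)*(-2181 + 4296) = (43*(-22) + 0)*2115 = (-946 + 0)*2115 = -946*2115 = -2000790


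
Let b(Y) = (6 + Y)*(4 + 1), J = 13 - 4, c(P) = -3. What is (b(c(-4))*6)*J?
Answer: 810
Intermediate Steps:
J = 9
b(Y) = 30 + 5*Y (b(Y) = (6 + Y)*5 = 30 + 5*Y)
(b(c(-4))*6)*J = ((30 + 5*(-3))*6)*9 = ((30 - 15)*6)*9 = (15*6)*9 = 90*9 = 810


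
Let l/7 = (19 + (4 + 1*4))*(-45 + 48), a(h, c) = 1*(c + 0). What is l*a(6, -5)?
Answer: -2835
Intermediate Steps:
a(h, c) = c (a(h, c) = 1*c = c)
l = 567 (l = 7*((19 + (4 + 1*4))*(-45 + 48)) = 7*((19 + (4 + 4))*3) = 7*((19 + 8)*3) = 7*(27*3) = 7*81 = 567)
l*a(6, -5) = 567*(-5) = -2835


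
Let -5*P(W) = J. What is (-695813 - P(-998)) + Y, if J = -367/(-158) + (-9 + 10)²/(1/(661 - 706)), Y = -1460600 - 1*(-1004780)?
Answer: -909796813/790 ≈ -1.1516e+6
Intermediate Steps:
Y = -455820 (Y = -1460600 + 1004780 = -455820)
J = -6743/158 (J = -367*(-1/158) + 1²/(1/(-45)) = 367/158 + 1/(-1/45) = 367/158 + 1*(-45) = 367/158 - 45 = -6743/158 ≈ -42.677)
P(W) = 6743/790 (P(W) = -⅕*(-6743/158) = 6743/790)
(-695813 - P(-998)) + Y = (-695813 - 1*6743/790) - 455820 = (-695813 - 6743/790) - 455820 = -549699013/790 - 455820 = -909796813/790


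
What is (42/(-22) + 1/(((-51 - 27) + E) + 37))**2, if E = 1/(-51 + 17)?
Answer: 880249561/235469025 ≈ 3.7383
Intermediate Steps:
E = -1/34 (E = 1/(-34) = -1/34 ≈ -0.029412)
(42/(-22) + 1/(((-51 - 27) + E) + 37))**2 = (42/(-22) + 1/(((-51 - 27) - 1/34) + 37))**2 = (42*(-1/22) + 1/((-78 - 1/34) + 37))**2 = (-21/11 + 1/(-2653/34 + 37))**2 = (-21/11 + 1/(-1395/34))**2 = (-21/11 - 34/1395)**2 = (-29669/15345)**2 = 880249561/235469025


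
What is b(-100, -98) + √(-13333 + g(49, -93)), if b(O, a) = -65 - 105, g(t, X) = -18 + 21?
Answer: -170 + I*√13330 ≈ -170.0 + 115.46*I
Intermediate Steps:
g(t, X) = 3
b(O, a) = -170
b(-100, -98) + √(-13333 + g(49, -93)) = -170 + √(-13333 + 3) = -170 + √(-13330) = -170 + I*√13330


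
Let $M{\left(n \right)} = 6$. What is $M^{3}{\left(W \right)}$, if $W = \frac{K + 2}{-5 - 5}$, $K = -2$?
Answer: $216$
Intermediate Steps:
$W = 0$ ($W = \frac{-2 + 2}{-5 - 5} = \frac{0}{-10} = 0 \left(- \frac{1}{10}\right) = 0$)
$M^{3}{\left(W \right)} = 6^{3} = 216$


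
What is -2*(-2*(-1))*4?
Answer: -16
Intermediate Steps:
-2*(-2*(-1))*4 = -4*4 = -2*8 = -16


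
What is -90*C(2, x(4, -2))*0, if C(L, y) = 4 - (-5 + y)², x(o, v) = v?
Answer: 0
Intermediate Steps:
-90*C(2, x(4, -2))*0 = -90*(4 - (-5 - 2)²)*0 = -90*(4 - 1*(-7)²)*0 = -90*(4 - 1*49)*0 = -90*(4 - 49)*0 = -90*(-45)*0 = 4050*0 = 0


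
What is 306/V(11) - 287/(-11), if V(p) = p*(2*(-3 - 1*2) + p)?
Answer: 593/11 ≈ 53.909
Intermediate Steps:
V(p) = p*(-10 + p) (V(p) = p*(2*(-3 - 2) + p) = p*(2*(-5) + p) = p*(-10 + p))
306/V(11) - 287/(-11) = 306/((11*(-10 + 11))) - 287/(-11) = 306/((11*1)) - 287*(-1/11) = 306/11 + 287/11 = 593/11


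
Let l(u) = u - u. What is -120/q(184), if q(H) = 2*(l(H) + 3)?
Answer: -20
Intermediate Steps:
l(u) = 0
q(H) = 6 (q(H) = 2*(0 + 3) = 2*3 = 6)
-120/q(184) = -120/6 = -120*⅙ = -20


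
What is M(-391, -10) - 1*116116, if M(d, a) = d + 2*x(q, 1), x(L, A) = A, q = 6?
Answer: -116505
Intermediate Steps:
M(d, a) = 2 + d (M(d, a) = d + 2*1 = d + 2 = 2 + d)
M(-391, -10) - 1*116116 = (2 - 391) - 1*116116 = -389 - 116116 = -116505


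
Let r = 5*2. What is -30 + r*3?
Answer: 0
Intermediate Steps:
r = 10
-30 + r*3 = -30 + 10*3 = -30 + 30 = 0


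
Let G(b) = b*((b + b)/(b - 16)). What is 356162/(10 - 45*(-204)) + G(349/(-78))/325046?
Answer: 3605220795569863/93025039882710 ≈ 38.755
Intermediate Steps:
G(b) = 2*b²/(-16 + b) (G(b) = b*((2*b)/(-16 + b)) = b*(2*b/(-16 + b)) = 2*b²/(-16 + b))
356162/(10 - 45*(-204)) + G(349/(-78))/325046 = 356162/(10 - 45*(-204)) + (2*(349/(-78))²/(-16 + 349/(-78)))/325046 = 356162/(10 + 9180) + (2*(349*(-1/78))²/(-16 + 349*(-1/78)))*(1/325046) = 356162/9190 + (2*(-349/78)²/(-16 - 349/78))*(1/325046) = 356162*(1/9190) + (2*(121801/6084)/(-1597/78))*(1/325046) = 178081/4595 + (2*(121801/6084)*(-78/1597))*(1/325046) = 178081/4595 - 121801/62283*1/325046 = 178081/4595 - 121801/20244840018 = 3605220795569863/93025039882710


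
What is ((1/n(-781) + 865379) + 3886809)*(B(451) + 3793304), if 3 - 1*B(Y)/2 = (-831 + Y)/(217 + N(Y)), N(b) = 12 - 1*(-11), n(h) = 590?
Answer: 63813942103258559/3540 ≈ 1.8027e+13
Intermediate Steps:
N(b) = 23 (N(b) = 12 + 11 = 23)
B(Y) = 517/40 - Y/120 (B(Y) = 6 - 2*(-831 + Y)/(217 + 23) = 6 - 2*(-831 + Y)/240 = 6 - 2*(-277/80 + Y/240) = 6 + (277/40 - Y/120) = 517/40 - Y/120)
((1/n(-781) + 865379) + 3886809)*(B(451) + 3793304) = ((1/590 + 865379) + 3886809)*((517/40 - 1/120*451) + 3793304) = ((1/590 + 865379) + 3886809)*((517/40 - 451/120) + 3793304) = (510573611/590 + 3886809)*(55/6 + 3793304) = (2803790921/590)*(22759879/6) = 63813942103258559/3540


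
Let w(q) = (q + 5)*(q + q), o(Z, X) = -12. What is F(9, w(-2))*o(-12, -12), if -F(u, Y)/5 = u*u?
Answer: 4860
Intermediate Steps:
w(q) = 2*q*(5 + q) (w(q) = (5 + q)*(2*q) = 2*q*(5 + q))
F(u, Y) = -5*u**2 (F(u, Y) = -5*u*u = -5*u**2)
F(9, w(-2))*o(-12, -12) = -5*9**2*(-12) = -5*81*(-12) = -405*(-12) = 4860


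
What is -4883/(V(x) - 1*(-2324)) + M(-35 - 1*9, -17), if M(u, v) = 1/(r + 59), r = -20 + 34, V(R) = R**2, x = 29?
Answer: -353294/231045 ≈ -1.5291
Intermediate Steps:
r = 14
M(u, v) = 1/73 (M(u, v) = 1/(14 + 59) = 1/73)
-4883/(V(x) - 1*(-2324)) + M(-35 - 1*9, -17) = -4883/(29**2 - 1*(-2324)) + 1/73 = -4883/(841 + 2324) + 1/73 = -4883/3165 + 1/73 = -353294/231045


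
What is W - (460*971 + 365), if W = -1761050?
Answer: -2208075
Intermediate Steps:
W - (460*971 + 365) = -1761050 - (460*971 + 365) = -1761050 - (446660 + 365) = -1761050 - 1*447025 = -1761050 - 447025 = -2208075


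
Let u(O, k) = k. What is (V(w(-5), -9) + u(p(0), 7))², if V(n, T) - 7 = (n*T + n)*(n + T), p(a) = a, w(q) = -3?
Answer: 75076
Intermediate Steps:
V(n, T) = 7 + (T + n)*(n + T*n) (V(n, T) = 7 + (n*T + n)*(n + T) = 7 + (T*n + n)*(T + n) = 7 + (n + T*n)*(T + n) = 7 + (T + n)*(n + T*n))
(V(w(-5), -9) + u(p(0), 7))² = ((7 + (-3)² - 9*(-3) - 9*(-3)² - 3*(-9)²) + 7)² = ((7 + 9 + 27 - 9*9 - 3*81) + 7)² = ((7 + 9 + 27 - 81 - 243) + 7)² = (-281 + 7)² = (-274)² = 75076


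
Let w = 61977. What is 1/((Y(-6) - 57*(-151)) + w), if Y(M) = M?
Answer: 1/70578 ≈ 1.4169e-5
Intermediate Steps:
1/((Y(-6) - 57*(-151)) + w) = 1/((-6 - 57*(-151)) + 61977) = 1/((-6 + 8607) + 61977) = 1/(8601 + 61977) = 1/70578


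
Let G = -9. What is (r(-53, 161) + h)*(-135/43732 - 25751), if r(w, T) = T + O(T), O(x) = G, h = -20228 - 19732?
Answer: 11207373812384/10933 ≈ 1.0251e+9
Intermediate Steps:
h = -39960
O(x) = -9
r(w, T) = -9 + T (r(w, T) = T - 9 = -9 + T)
(r(-53, 161) + h)*(-135/43732 - 25751) = ((-9 + 161) - 39960)*(-135/43732 - 25751) = (152 - 39960)*(-135*1/43732 - 25751) = -39808*(-135/43732 - 25751) = -39808*(-1126142867/43732) = 11207373812384/10933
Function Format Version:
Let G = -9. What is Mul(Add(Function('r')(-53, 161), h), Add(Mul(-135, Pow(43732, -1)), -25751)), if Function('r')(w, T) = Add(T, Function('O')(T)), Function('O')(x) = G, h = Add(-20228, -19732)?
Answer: Rational(11207373812384, 10933) ≈ 1.0251e+9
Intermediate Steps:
h = -39960
Function('O')(x) = -9
Function('r')(w, T) = Add(-9, T) (Function('r')(w, T) = Add(T, -9) = Add(-9, T))
Mul(Add(Function('r')(-53, 161), h), Add(Mul(-135, Pow(43732, -1)), -25751)) = Mul(Add(Add(-9, 161), -39960), Add(Mul(-135, Pow(43732, -1)), -25751)) = Mul(Add(152, -39960), Add(Mul(-135, Rational(1, 43732)), -25751)) = Mul(-39808, Add(Rational(-135, 43732), -25751)) = Mul(-39808, Rational(-1126142867, 43732)) = Rational(11207373812384, 10933)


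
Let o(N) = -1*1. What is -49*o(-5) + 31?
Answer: 80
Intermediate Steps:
o(N) = -1
-49*o(-5) + 31 = -49*(-1) + 31 = 49 + 31 = 80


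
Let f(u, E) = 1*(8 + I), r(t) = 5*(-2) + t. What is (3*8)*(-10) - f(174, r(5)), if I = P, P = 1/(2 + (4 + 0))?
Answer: -1489/6 ≈ -248.17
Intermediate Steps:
P = ⅙ (P = 1/(2 + 4) = 1/6 = ⅙ ≈ 0.16667)
I = ⅙ ≈ 0.16667
r(t) = -10 + t
f(u, E) = 49/6 (f(u, E) = 1*(8 + ⅙) = 1*(49/6) = 49/6)
(3*8)*(-10) - f(174, r(5)) = (3*8)*(-10) - 1*49/6 = 24*(-10) - 49/6 = -240 - 49/6 = -1489/6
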